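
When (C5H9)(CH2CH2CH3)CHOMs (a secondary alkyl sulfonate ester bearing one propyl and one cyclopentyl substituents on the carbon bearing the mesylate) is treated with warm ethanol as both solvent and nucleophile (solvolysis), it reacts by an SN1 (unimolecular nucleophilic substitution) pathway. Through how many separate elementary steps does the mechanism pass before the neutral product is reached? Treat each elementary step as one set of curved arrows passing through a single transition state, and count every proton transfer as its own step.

Step 1: Unassisted departure of MsO⁻ (taking the C–O bonding pair) generates a secondary carbocation.
Step 2: A hydride (H with its bonding pair) migrates from the adjacent cyclopentyl carbon to the cationic centre — a 1,2-hydride shift — upgrading the secondary cation to a tertiary one.
Step 3: A lone pair on the oxygen of CH3CH2OH attacks the carbocation, forming a new C–O σ-bond and an oxonium ion.
Step 4: A second solvent molecule removes the proton on oxygen, giving the neutral ether product.
Total: 4 elementary steps.

4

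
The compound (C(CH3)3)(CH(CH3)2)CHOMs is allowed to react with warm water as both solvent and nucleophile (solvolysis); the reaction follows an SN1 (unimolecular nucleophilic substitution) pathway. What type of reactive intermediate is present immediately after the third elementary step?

oxonium ion

Step 1: Ionisation: the C–O σ-bond cleaves heterolytically; both bonding electrons depart with MsO⁻, leaving a secondary carbocation at the α-carbon.
Step 2: A 1,2-hydride shift from the adjacent isopropyl carbon moves the positive charge from the secondary centre to an adjacent carbon, generating a more stable tertiary carbocation.
Step 3: A lone pair on the oxygen of H2O attacks the carbocation, forming a new C–O σ-bond and an oxonium ion.
After step 3 the species present is an oxonium ion.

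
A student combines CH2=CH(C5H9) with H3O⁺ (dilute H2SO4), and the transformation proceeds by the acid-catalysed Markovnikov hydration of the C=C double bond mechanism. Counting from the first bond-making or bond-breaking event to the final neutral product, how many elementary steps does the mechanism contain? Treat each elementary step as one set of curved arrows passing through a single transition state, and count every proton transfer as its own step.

4

Step 1: The π electrons of the C=C bond attack a proton of H3O⁺; Markovnikov addition places the new C–H on the less-substituted alkene carbon, so the positive charge ends up on the more-substituted carbon — a secondary carbocation. H2O is released.
Step 2: A 1,2-hydride shift from the adjacent cyclopentyl carbon moves the positive charge from the secondary centre to an adjacent carbon, generating a more stable tertiary carbocation.
Step 3: A lone pair on the oxygen of H2O attacks the carbocation, forming a C–O bond and an oxonium ion (a protonated alcohol).
Step 4: Proton transfer from the O–H of the oxonium ion to H2O completes the catalytic cycle and yields the alcohol.
Total: 4 elementary steps.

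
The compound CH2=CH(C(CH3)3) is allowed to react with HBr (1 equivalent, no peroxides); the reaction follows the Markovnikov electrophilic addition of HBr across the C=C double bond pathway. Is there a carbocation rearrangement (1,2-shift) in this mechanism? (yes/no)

yes

The first-formed carbocation is secondary.
The adjacent tert-butyl carbon has no hydrogen but bears methyl groups; migration of one methyl with its bonding pair (a 1,2-methyl shift) places the charge on a tertiary centre.
Tertiary is more stable than secondary, so the shift occurs.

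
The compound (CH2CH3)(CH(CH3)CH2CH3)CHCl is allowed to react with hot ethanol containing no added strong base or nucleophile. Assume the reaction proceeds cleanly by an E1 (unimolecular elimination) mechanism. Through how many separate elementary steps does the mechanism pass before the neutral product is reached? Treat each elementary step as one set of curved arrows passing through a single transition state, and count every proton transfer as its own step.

3

Step 1: The C–Cl bond breaks with both electrons going to the chloride; Cl⁻ leaves and a secondary carbocation remains.
Step 2: Carbocation rearrangement: a 1,2-hydride shift from the adjacent sec-butyl carbon converts the initially-formed secondary cation into the more stable tertiary cation.
Step 3: A weak base (an ethanol molecule from the solvent) removes a proton from a carbon adjacent to the cationic centre; the electrons of that C–H bond become the new π(C=C) bond, giving the alkene.
Total: 3 elementary steps.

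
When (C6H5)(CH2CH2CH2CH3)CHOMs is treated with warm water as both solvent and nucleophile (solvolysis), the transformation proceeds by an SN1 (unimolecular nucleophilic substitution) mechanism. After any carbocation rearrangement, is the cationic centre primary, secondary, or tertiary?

secondary

Step 1: Rate-determining heterolysis of the C–O bond gives MsO⁻ and a secondary carbocation.
No single 1,2-shift to an adjacent carbon would give a more-substituted cation, so no rearrangement occurs.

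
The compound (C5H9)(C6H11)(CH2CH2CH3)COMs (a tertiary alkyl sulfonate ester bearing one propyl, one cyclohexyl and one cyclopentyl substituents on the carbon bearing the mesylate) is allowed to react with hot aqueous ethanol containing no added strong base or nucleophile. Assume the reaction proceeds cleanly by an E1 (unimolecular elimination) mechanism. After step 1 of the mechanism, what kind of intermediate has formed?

Step 1: Ionisation: the C–O σ-bond cleaves heterolytically; both bonding electrons depart with MsO⁻, leaving a tertiary carbocation at the α-carbon.
After step 1 the species present is a tertiary carbocation.

tertiary carbocation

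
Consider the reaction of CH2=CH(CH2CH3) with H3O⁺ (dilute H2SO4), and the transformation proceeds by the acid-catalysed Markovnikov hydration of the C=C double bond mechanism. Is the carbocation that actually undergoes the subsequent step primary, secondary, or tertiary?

Step 1: The π electrons of the C=C bond attack a proton of H3O⁺; Markovnikov addition places the new C–H on the less-substituted alkene carbon, so the positive charge ends up on the more-substituted carbon — a secondary carbocation. H2O is released.
No single 1,2-shift to an adjacent carbon would give a more-substituted cation, so no rearrangement occurs.

secondary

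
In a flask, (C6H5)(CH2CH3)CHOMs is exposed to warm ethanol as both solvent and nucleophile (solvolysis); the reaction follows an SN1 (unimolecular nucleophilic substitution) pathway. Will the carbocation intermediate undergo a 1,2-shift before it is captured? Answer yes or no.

The first-formed carbocation is secondary.
No single 1,2-shift to an adjacent carbon would produce a more-substituted cation than the one already present, so no rearrangement occurs.

no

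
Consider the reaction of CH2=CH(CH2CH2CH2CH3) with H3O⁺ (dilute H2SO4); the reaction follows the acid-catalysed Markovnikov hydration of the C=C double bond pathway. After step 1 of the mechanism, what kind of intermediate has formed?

secondary carbocation

Step 1: Electrophilic addition begins with the π(C=C) electrons forming a bond to the proton of H3O⁺. Following Markovnikov's rule, the resulting cation is secondary. H2O is released.
After step 1 the species present is a secondary carbocation.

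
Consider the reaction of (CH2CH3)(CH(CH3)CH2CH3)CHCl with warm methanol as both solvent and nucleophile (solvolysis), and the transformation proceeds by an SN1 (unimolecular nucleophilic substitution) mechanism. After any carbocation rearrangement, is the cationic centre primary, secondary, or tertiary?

Step 1: The C–Cl bond breaks with both electrons going to the chloride; Cl⁻ leaves and a secondary carbocation remains.
Step 2: A hydride (H with its bonding pair) migrates from the adjacent sec-butyl carbon to the cationic centre — a 1,2-hydride shift — upgrading the secondary cation to a tertiary one.
The cation rearranges from secondary to tertiary via a 1,2-hydride shift from the adjacent sec-butyl carbon; the tertiary cation is what reacts next.

tertiary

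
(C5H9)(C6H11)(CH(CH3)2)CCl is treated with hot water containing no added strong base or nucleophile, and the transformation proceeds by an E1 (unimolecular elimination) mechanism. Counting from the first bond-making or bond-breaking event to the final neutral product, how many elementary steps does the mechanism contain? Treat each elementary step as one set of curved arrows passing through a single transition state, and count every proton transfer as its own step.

Step 1: Ionisation: the C–Cl σ-bond cleaves heterolytically; both bonding electrons depart with Cl⁻, leaving a tertiary carbocation at the α-carbon.
(No 1,2-shift: no single shift to an adjacent carbon would give a more stable cation.)
Step 2: Loss of a β-proton to a water molecule of the solvent: the C–H bonding pair collapses toward the cationic carbon to form the C=C π bond, yielding the alkene.
Total: 2 elementary steps.

2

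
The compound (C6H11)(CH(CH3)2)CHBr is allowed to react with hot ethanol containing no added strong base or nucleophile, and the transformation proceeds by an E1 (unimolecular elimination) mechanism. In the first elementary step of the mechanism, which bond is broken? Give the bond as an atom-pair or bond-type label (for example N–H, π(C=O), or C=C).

C–Br

Step 1: Rate-determining heterolysis of the C–Br bond gives Br⁻ and a secondary carbocation.
The bond broken in this step is the C–Br bond.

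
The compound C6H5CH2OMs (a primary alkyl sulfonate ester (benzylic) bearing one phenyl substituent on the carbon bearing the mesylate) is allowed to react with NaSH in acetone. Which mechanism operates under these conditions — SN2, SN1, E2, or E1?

Conditions: a primary substrate with a strong nucleophile in the polar aprotic solvent acetone.
These conditions are the textbook signature of the SN2 pathway.
An unhindered substrate with a strong nucleophile in a polar aprotic solvent favours one-step backside displacement.

SN2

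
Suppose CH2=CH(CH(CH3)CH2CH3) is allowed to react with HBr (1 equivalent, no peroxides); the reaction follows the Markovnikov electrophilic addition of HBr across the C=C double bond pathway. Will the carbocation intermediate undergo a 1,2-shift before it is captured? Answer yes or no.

The first-formed carbocation is secondary.
The adjacent sec-butyl carbon already bears 2 other carbon substituents and has a hydrogen to migrate; after a 1,2-hydride shift from that carbon the positive charge sits on a tertiary centre.
Tertiary is more stable than secondary, so the shift occurs.

yes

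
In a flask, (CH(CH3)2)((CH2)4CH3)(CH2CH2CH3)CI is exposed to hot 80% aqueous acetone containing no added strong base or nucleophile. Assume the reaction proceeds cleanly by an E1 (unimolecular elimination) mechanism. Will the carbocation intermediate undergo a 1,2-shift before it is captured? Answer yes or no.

no

The first-formed carbocation is tertiary.
No single 1,2-shift to an adjacent carbon would produce a more-substituted cation than the one already present, so no rearrangement occurs.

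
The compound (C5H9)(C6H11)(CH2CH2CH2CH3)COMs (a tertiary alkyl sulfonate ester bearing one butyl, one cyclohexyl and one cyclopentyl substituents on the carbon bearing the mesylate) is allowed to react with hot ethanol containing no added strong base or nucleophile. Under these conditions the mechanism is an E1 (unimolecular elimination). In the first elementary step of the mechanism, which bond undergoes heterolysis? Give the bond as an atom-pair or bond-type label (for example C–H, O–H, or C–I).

Step 1: Rate-determining heterolysis of the C–O bond gives MsO⁻ and a tertiary carbocation.
The bond broken in this step is the C–O bond.

C–O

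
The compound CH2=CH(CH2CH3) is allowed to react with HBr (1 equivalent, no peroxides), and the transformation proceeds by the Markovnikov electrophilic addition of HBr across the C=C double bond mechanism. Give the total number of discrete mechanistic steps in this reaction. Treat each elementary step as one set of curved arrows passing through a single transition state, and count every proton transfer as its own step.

2

Step 1: Protonation of the alkene by HBr: the π bond acts as the nucleophile and picks up H⁺, giving the more stable (Markovnikov) secondary carbocation. The H–Br bond breaks heterolytically, releasing Br⁻.
(No 1,2-shift: no single shift to an adjacent carbon would give a more stable cation.)
Step 2: Nucleophilic attack by Br⁻ on the carbocation completes the addition, giving R–Br.
Total: 2 elementary steps.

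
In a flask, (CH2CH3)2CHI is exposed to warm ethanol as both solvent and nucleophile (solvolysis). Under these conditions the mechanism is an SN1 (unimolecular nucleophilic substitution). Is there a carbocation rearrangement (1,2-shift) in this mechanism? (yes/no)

The first-formed carbocation is secondary.
No single 1,2-shift to an adjacent carbon would produce a more-substituted cation than the one already present, so no rearrangement occurs.

no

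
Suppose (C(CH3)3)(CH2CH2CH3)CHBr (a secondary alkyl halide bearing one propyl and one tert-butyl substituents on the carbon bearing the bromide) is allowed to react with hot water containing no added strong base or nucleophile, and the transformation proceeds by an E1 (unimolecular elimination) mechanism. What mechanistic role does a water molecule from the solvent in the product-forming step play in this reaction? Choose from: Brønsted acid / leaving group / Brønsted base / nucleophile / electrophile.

Step 3: A weak base (a water molecule from the solvent) removes a proton from a carbon adjacent to the cationic centre; the electrons of that C–H bond become the new π(C=C) bond, giving the alkene.
A water molecule from the solvent in the product-forming step accepts a proton in a proton-transfer step — a Brønsted base.

Brønsted base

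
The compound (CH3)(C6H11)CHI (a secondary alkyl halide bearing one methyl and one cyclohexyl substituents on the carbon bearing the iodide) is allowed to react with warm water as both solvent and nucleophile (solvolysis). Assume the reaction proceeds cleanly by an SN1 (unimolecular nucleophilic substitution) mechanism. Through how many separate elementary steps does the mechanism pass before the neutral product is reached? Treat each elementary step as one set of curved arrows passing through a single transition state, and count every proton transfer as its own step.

Step 1: Unassisted departure of I⁻ (taking the C–I bonding pair) generates a secondary carbocation.
Step 2: A 1,2-hydride shift from the adjacent cyclohexyl carbon moves the positive charge from the secondary centre to an adjacent carbon, generating a more stable tertiary carbocation.
Step 3: A lone pair on the oxygen of H2O attacks the carbocation, forming a new C–O σ-bond and an oxonium ion.
Step 4: A second solvent molecule removes the proton on oxygen, giving the neutral alcohol product.
Total: 4 elementary steps.

4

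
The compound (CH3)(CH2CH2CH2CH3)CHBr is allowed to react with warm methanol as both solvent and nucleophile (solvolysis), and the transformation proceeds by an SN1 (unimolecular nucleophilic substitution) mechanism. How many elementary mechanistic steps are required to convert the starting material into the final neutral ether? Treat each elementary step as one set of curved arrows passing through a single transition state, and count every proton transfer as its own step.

3

Step 1: Ionisation: the C–Br σ-bond cleaves heterolytically; both bonding electrons depart with Br⁻, leaving a secondary carbocation at the α-carbon.
(No 1,2-shift: no single shift to an adjacent carbon would give a more stable cation.)
Step 2: Nucleophilic capture: the oxygen of CH3OH bonds to the cationic carbon, producing an oxonium-ion intermediate.
Step 3: Deprotonation of the oxonium oxygen by solvent methanol yields the neutral ether.
Total: 3 elementary steps.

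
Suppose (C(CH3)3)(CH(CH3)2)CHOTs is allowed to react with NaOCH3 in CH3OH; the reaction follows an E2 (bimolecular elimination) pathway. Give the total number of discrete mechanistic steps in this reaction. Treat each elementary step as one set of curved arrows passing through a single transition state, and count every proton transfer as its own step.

1

Step 1: In one step, CH3O⁻ pulls off a β-proton, the C–O bond cleaves, and a C=C double bond forms between the α- and β-carbons (E2, anti elimination).
Total: 1 elementary step.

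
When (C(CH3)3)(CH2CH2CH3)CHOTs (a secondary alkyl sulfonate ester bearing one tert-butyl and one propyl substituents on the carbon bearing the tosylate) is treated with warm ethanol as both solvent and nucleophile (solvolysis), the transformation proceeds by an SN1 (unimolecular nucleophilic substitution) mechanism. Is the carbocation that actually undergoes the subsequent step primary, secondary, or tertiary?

tertiary

Step 1: Rate-determining heterolysis of the C–O bond gives TsO⁻ and a secondary carbocation.
Step 2: A methyl group with its bonding pair migrates from the adjacent tert-butyl carbon to the cationic centre — a 1,2-methyl shift — upgrading the secondary cation to a tertiary one.
The cation rearranges from secondary to tertiary via a 1,2-methyl shift from the adjacent tert-butyl carbon; the tertiary cation is what reacts next.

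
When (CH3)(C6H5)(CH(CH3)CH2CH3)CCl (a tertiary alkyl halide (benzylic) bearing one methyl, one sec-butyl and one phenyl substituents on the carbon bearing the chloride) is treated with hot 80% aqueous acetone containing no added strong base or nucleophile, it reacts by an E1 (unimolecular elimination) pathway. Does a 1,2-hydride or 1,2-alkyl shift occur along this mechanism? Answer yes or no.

The first-formed carbocation is tertiary.
No single 1,2-shift to an adjacent carbon would produce a more-substituted cation than the one already present, so no rearrangement occurs.

no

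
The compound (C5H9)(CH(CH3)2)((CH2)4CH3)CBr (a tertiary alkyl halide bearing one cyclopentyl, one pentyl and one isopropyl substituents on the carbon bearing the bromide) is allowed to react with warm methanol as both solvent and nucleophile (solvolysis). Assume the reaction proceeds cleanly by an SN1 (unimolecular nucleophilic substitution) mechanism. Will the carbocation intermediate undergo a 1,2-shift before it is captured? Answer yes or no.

no

The first-formed carbocation is tertiary.
No single 1,2-shift to an adjacent carbon would produce a more-substituted cation than the one already present, so no rearrangement occurs.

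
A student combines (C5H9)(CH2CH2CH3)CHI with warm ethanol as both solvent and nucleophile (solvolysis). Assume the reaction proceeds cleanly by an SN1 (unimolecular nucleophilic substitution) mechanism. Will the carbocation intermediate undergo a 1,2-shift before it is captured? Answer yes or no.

The first-formed carbocation is secondary.
The adjacent cyclopentyl carbon already bears 2 other carbon substituents and has a hydrogen to migrate; after a 1,2-hydride shift from that carbon the positive charge sits on a tertiary centre.
Tertiary is more stable than secondary, so the shift occurs.

yes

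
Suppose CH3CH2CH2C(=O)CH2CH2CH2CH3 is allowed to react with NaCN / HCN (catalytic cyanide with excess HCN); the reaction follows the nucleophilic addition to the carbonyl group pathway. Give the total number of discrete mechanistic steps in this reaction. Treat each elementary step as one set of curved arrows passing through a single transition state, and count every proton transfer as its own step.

2

Step 1: A lone pair / filled orbital on CN⁻ attacks the electrophilic carbonyl carbon; the π(C=O) electrons shift onto oxygen, producing a tetrahedral alkoxide intermediate.
Step 2: Proton transfer from HCN to the alkoxide furnishes a cyanohydrin (and releases another CN⁻ to continue the reaction).
Total: 2 elementary steps.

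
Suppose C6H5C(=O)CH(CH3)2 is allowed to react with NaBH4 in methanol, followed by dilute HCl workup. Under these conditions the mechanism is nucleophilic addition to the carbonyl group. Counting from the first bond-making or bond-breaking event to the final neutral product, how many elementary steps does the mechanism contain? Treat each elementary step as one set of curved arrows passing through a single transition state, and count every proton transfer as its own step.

Step 1: Nucleophilic addition: H⁻ (delivered from BH4⁻) adds to the carbonyl carbon, pushing the π(C=O) electron pair onto oxygen and giving a tetrahedral alkoxide.
Step 2: The alkoxide picks up a proton during dilute HCl workup to yield an alcohol.
Total: 2 elementary steps.

2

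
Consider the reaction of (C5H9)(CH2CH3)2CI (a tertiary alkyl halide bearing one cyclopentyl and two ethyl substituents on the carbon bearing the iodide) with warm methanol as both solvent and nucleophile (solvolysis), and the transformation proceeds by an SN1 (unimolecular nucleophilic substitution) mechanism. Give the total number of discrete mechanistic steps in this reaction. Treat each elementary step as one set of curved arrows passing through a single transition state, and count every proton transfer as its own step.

Step 1: Ionisation: the C–I σ-bond cleaves heterolytically; both bonding electrons depart with I⁻, leaving a tertiary carbocation at the α-carbon.
(No 1,2-shift: no single shift to an adjacent carbon would give a more stable cation.)
Step 2: A lone pair on the oxygen of CH3OH attacks the carbocation, forming a new C–O σ-bond and an oxonium ion.
Step 3: Deprotonation of the oxonium oxygen by solvent methanol yields the neutral ether.
Total: 3 elementary steps.

3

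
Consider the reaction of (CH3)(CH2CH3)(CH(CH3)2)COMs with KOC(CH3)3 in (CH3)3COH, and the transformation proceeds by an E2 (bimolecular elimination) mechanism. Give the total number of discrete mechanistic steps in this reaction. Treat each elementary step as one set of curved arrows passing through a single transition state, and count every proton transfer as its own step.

Step 1: In one step, (CH3)3CO⁻ pulls off a β-proton, the C–O bond cleaves, and a C=C double bond forms between the α- and β-carbons (E2, anti elimination).
Total: 1 elementary step.

1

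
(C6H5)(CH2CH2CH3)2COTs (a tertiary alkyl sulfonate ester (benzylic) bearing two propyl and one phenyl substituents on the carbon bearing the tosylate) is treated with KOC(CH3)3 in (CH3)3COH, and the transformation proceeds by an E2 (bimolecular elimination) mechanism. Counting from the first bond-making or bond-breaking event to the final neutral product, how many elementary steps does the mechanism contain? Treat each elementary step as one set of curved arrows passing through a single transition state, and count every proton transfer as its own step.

Step 1: In one step, (CH3)3CO⁻ pulls off a β-proton, the C–O bond cleaves, and a C=C double bond forms between the α- and β-carbons (E2, anti elimination).
Total: 1 elementary step.

1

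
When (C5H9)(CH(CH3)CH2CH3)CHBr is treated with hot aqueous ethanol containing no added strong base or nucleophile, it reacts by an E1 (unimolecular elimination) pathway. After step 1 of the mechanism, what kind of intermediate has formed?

secondary carbocation

Step 1: The C–Br bond breaks with both electrons going to the bromide; Br⁻ leaves and a secondary carbocation remains.
After step 1 the species present is a secondary carbocation.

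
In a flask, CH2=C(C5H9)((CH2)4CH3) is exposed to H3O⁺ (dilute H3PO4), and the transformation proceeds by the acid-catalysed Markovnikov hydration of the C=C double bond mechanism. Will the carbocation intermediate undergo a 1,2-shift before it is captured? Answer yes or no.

The first-formed carbocation is tertiary.
No single 1,2-shift to an adjacent carbon would produce a more-substituted cation than the one already present, so no rearrangement occurs.

no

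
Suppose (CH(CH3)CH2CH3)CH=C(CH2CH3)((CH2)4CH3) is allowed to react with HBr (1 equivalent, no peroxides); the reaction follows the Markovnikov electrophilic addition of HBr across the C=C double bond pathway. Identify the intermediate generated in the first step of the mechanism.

Step 1: Protonation of the alkene by HBr: the π bond acts as the nucleophile and picks up H⁺, giving the more stable (Markovnikov) tertiary carbocation. The H–Br bond breaks heterolytically, releasing Br⁻.
After step 1 the species present is a tertiary carbocation.

tertiary carbocation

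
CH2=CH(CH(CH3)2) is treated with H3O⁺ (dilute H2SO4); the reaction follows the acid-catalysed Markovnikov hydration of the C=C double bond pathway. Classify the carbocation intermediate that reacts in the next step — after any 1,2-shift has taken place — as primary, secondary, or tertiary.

tertiary

Step 1: Protonation of the alkene by H3O⁺: the π bond acts as the nucleophile and picks up H⁺, giving the more stable (Markovnikov) secondary carbocation. H2O is released.
Step 2: A hydride (H with its bonding pair) migrates from the adjacent isopropyl carbon to the cationic centre — a 1,2-hydride shift — upgrading the secondary cation to a tertiary one.
The cation rearranges from secondary to tertiary via a 1,2-hydride shift from the adjacent isopropyl carbon; the tertiary cation is what reacts next.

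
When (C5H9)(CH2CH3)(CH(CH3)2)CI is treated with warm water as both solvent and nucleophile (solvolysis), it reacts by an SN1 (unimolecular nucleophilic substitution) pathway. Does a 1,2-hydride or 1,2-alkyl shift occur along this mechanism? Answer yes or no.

no

The first-formed carbocation is tertiary.
No single 1,2-shift to an adjacent carbon would produce a more-substituted cation than the one already present, so no rearrangement occurs.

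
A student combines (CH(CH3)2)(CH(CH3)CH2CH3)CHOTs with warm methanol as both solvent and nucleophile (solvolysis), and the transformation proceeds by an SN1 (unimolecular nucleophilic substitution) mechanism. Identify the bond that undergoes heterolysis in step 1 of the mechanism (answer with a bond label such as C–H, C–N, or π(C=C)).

C–O

Step 1: Rate-determining heterolysis of the C–O bond gives TsO⁻ and a secondary carbocation.
The bond broken in this step is the C–O bond.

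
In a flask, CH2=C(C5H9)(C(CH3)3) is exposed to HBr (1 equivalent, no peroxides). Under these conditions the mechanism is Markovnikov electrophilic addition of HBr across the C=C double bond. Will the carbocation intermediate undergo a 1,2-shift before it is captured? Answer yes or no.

The first-formed carbocation is tertiary.
No single 1,2-shift to an adjacent carbon would produce a more-substituted cation than the one already present, so no rearrangement occurs.

no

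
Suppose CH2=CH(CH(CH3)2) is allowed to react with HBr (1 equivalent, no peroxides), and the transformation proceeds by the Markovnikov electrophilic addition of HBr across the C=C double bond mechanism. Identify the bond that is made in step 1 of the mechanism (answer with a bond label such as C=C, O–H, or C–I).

Step 1: Protonation of the alkene by HBr: the π bond acts as the nucleophile and picks up H⁺, giving the more stable (Markovnikov) secondary carbocation. The H–Br bond breaks heterolytically, releasing Br⁻.
The bond formed in this step is the C–H bond.

C–H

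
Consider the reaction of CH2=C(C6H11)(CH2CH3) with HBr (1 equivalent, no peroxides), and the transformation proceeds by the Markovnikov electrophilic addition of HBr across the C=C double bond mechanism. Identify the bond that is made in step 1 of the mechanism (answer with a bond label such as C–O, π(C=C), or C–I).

C–H

Step 1: Protonation of the alkene by HBr: the π bond acts as the nucleophile and picks up H⁺, giving the more stable (Markovnikov) tertiary carbocation. The H–Br bond breaks heterolytically, releasing Br⁻.
The bond formed in this step is the C–H bond.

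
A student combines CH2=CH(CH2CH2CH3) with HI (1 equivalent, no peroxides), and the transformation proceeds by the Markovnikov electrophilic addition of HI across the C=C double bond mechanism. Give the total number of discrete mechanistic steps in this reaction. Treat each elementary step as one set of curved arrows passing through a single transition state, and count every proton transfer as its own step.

Step 1: Electrophilic addition begins with the π(C=C) electrons forming a bond to the proton of HI. Following Markovnikov's rule, the resulting cation is secondary. The H–I bond breaks heterolytically, releasing I⁻.
(No 1,2-shift: no single shift to an adjacent carbon would give a more stable cation.)
Step 2: The I⁻ anion donates a lone pair to the carbocation, forming the new C–I σ-bond and giving the neutral alkyl halide.
Total: 2 elementary steps.

2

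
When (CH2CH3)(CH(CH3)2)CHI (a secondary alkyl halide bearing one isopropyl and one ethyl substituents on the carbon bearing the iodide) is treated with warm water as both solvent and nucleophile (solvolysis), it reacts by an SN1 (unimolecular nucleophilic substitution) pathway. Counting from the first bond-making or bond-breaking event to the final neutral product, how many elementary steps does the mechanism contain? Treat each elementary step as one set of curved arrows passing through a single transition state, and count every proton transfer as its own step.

Step 1: The C–I bond breaks with both electrons going to the iodide; I⁻ leaves and a secondary carbocation remains.
Step 2: Carbocation rearrangement: a 1,2-hydride shift from the adjacent isopropyl carbon converts the initially-formed secondary cation into the more stable tertiary cation.
Step 3: H2O donates an oxygen lone pair into the empty p orbital of the cation, giving a protonated alcohol (an oxonium ion).
Step 4: Deprotonation of the oxonium oxygen by solvent water yields the neutral alcohol.
Total: 4 elementary steps.

4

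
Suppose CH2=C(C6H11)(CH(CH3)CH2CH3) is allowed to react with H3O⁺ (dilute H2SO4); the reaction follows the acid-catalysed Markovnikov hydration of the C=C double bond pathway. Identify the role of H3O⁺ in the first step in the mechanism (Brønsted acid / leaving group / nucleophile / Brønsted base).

Step 1: Electrophilic addition begins with the π(C=C) electrons forming a bond to the proton of H3O⁺. Following Markovnikov's rule, the resulting cation is tertiary. H2O is released.
H3O⁺ in the first step donates a proton in a proton-transfer step — a Brønsted acid.

Brønsted acid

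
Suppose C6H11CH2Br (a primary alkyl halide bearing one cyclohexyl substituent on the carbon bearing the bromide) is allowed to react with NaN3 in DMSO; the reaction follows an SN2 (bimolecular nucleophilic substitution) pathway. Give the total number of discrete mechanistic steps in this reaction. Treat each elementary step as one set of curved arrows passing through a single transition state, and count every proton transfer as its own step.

1

Step 1: The azide nucleophile donates a lone pair from N to the α-carbon in a backside attack; simultaneously the C–Br σ-bond breaks and both of its electrons leave with Br⁻. One concerted step with inversion of configuration.
Total: 1 elementary step.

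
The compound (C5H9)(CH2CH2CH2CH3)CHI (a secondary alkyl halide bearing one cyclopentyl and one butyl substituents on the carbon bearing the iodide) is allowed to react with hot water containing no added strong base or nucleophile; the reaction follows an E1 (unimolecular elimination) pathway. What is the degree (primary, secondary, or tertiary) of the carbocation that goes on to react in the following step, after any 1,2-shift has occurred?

tertiary

Step 1: Rate-determining heterolysis of the C–I bond gives I⁻ and a secondary carbocation.
Step 2: Carbocation rearrangement: a 1,2-hydride shift from the adjacent cyclopentyl carbon converts the initially-formed secondary cation into the more stable tertiary cation.
The cation rearranges from secondary to tertiary via a 1,2-hydride shift from the adjacent cyclopentyl carbon; the tertiary cation is what reacts next.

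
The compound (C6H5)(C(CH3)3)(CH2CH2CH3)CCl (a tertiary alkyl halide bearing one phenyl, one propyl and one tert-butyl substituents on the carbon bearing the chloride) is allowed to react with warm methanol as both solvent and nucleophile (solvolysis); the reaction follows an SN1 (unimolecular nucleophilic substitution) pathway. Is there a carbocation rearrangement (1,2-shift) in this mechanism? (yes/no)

The first-formed carbocation is tertiary.
No single 1,2-shift to an adjacent carbon would produce a more-substituted cation than the one already present, so no rearrangement occurs.

no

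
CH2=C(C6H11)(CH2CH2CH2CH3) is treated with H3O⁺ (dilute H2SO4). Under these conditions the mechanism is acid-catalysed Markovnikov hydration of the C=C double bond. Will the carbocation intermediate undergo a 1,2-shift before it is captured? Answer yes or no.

The first-formed carbocation is tertiary.
No single 1,2-shift to an adjacent carbon would produce a more-substituted cation than the one already present, so no rearrangement occurs.

no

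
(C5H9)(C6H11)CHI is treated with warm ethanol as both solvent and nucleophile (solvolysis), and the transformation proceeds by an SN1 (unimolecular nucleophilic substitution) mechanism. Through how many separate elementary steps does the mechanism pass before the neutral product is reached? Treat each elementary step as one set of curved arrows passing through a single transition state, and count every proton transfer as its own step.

Step 1: The C–I bond breaks with both electrons going to the iodide; I⁻ leaves and a secondary carbocation remains.
Step 2: A hydride (H with its bonding pair) migrates from the adjacent cyclopentyl carbon to the cationic centre — a 1,2-hydride shift — upgrading the secondary cation to a tertiary one.
Step 3: A lone pair on the oxygen of CH3CH2OH attacks the carbocation, forming a new C–O σ-bond and an oxonium ion.
Step 4: Deprotonation of the oxonium oxygen by solvent ethanol yields the neutral ether.
Total: 4 elementary steps.

4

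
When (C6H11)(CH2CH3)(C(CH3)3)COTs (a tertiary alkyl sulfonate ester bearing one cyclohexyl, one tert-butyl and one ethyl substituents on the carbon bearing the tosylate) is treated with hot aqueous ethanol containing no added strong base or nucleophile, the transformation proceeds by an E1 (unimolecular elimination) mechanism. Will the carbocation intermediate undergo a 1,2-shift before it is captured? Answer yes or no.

no

The first-formed carbocation is tertiary.
No single 1,2-shift to an adjacent carbon would produce a more-substituted cation than the one already present, so no rearrangement occurs.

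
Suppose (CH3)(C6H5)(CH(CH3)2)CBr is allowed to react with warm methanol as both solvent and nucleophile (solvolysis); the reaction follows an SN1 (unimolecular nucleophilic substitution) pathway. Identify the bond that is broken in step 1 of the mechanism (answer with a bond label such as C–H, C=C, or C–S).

Step 1: Ionisation: the C–Br σ-bond cleaves heterolytically; both bonding electrons depart with Br⁻, leaving a tertiary carbocation at the α-carbon.
The bond broken in this step is the C–Br bond.

C–Br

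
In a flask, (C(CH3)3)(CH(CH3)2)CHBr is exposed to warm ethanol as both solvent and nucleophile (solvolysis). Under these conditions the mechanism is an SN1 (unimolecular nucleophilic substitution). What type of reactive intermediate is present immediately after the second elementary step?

Step 1: Rate-determining heterolysis of the C–Br bond gives Br⁻ and a secondary carbocation.
Step 2: A 1,2-hydride shift from the adjacent isopropyl carbon moves the positive charge from the secondary centre to an adjacent carbon, generating a more stable tertiary carbocation.
After step 2 the species present is a tertiary carbocation.

tertiary carbocation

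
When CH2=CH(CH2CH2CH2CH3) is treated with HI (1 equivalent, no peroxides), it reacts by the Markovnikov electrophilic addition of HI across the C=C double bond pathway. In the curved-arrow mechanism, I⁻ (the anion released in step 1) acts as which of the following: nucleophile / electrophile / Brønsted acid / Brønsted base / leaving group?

nucleophile

Step 2: Nucleophilic attack by I⁻ on the carbocation completes the addition, giving R–I.
I⁻ (the anion released in step 1) donates an electron pair to form a new σ-bond to carbon — it is the nucleophile.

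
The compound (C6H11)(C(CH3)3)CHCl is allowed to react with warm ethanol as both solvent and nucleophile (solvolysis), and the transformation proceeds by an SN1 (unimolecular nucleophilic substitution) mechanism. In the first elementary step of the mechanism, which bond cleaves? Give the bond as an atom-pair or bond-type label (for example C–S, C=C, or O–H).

Step 1: Ionisation: the C–Cl σ-bond cleaves heterolytically; both bonding electrons depart with Cl⁻, leaving a secondary carbocation at the α-carbon.
The bond broken in this step is the C–Cl bond.

C–Cl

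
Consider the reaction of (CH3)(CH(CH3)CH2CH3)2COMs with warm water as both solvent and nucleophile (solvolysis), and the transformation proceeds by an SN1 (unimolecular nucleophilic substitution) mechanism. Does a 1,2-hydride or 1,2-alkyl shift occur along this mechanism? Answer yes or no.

The first-formed carbocation is tertiary.
No single 1,2-shift to an adjacent carbon would produce a more-substituted cation than the one already present, so no rearrangement occurs.

no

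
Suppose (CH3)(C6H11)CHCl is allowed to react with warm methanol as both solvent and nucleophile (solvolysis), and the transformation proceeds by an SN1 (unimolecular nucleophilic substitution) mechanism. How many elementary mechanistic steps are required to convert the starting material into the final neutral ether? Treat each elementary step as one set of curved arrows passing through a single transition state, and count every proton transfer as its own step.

Step 1: The C–Cl bond breaks with both electrons going to the chloride; Cl⁻ leaves and a secondary carbocation remains.
Step 2: A hydride (H with its bonding pair) migrates from the adjacent cyclohexyl carbon to the cationic centre — a 1,2-hydride shift — upgrading the secondary cation to a tertiary one.
Step 3: CH3OH donates an oxygen lone pair into the empty p orbital of the cation, giving a protonated ether (an oxonium ion).
Step 4: Proton transfer from the O–H of the oxonium ion to a solvent molecule delivers the neutral ether.
Total: 4 elementary steps.

4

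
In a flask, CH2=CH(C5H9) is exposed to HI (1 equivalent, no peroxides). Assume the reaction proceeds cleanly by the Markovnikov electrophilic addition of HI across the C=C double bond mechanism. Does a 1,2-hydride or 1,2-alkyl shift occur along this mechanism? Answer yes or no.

The first-formed carbocation is secondary.
The adjacent cyclopentyl carbon already bears 2 other carbon substituents and has a hydrogen to migrate; after a 1,2-hydride shift from that carbon the positive charge sits on a tertiary centre.
Tertiary is more stable than secondary, so the shift occurs.

yes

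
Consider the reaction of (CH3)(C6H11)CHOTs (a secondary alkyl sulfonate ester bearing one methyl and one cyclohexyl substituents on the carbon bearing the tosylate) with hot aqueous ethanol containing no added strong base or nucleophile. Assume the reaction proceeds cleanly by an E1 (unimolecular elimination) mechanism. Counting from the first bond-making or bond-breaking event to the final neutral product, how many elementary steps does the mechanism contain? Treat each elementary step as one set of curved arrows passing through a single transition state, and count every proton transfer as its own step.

Step 1: Unassisted departure of TsO⁻ (taking the C–O bonding pair) generates a secondary carbocation.
Step 2: Carbocation rearrangement: a 1,2-hydride shift from the adjacent cyclohexyl carbon converts the initially-formed secondary cation into the more stable tertiary cation.
Step 3: A weak base (a water (or ethanol) molecule from the solvent) removes a proton from a carbon adjacent to the cationic centre; the electrons of that C–H bond become the new π(C=C) bond, giving the alkene.
Total: 3 elementary steps.

3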